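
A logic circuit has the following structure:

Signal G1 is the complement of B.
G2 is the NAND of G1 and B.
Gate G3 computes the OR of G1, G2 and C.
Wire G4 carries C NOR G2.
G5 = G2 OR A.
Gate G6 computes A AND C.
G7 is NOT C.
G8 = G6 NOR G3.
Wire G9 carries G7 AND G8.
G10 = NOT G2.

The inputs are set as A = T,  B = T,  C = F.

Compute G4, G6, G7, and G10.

G1 = NOT B = NOT T = F
G2 = G1 NAND B = F NAND T = T
G4 = C NOR G2 = F NOR T = F
G6 = A AND C = T AND F = F
G7 = NOT C = NOT F = T
G10 = NOT G2 = NOT T = F

G4 = F  G6 = F  G7 = T  G10 = F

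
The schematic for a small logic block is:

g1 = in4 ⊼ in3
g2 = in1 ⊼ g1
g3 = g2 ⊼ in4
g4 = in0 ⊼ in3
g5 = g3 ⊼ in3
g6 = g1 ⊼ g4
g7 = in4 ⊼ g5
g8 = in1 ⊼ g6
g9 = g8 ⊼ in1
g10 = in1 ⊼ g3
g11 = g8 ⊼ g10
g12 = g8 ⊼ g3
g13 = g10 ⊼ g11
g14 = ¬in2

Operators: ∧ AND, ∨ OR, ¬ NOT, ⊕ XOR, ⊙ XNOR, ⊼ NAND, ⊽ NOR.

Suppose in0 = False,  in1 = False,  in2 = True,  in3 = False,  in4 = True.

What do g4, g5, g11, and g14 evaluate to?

g4 = True, g5 = True, g11 = False, g14 = False

g1 = in4 NAND in3 = True NAND False = True
g2 = in1 NAND g1 = False NAND True = True
g3 = g2 NAND in4 = True NAND True = False
g4 = in0 NAND in3 = False NAND False = True
g5 = g3 NAND in3 = False NAND False = True
g6 = g1 NAND g4 = True NAND True = False
g8 = in1 NAND g6 = False NAND False = True
g10 = in1 NAND g3 = False NAND False = True
g11 = g8 NAND g10 = True NAND True = False
g14 = NOT in2 = NOT True = False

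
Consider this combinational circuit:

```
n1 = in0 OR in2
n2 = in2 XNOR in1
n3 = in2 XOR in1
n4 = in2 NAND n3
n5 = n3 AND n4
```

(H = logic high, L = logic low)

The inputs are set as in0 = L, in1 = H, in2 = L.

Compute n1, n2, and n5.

n1 = in0 OR in2 = L OR L = L
n2 = in2 XNOR in1 = L XNOR H = L
n3 = in2 XOR in1 = L XOR H = H
n4 = in2 NAND n3 = L NAND H = H
n5 = n3 AND n4 = H AND H = H

n1 = L  n2 = L  n5 = H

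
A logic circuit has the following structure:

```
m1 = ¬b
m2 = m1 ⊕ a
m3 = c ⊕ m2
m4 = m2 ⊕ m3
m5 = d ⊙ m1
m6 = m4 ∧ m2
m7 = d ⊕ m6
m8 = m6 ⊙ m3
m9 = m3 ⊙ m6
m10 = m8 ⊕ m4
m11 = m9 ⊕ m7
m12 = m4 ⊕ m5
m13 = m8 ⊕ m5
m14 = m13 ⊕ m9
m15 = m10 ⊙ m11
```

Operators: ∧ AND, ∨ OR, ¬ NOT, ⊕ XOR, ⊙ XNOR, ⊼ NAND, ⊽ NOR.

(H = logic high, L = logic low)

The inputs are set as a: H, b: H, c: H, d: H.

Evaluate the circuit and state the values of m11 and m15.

m11 = L, m15 = L

m1 = NOT b = NOT H = L
m2 = m1 XOR a = L XOR H = H
m3 = c XOR m2 = H XOR H = L
m4 = m2 XOR m3 = H XOR L = H
m6 = m4 AND m2 = H AND H = H
m7 = d XOR m6 = H XOR H = L
m8 = m6 XNOR m3 = H XNOR L = L
m9 = m3 XNOR m6 = L XNOR H = L
m10 = m8 XOR m4 = L XOR H = H
m11 = m9 XOR m7 = L XOR L = L
m15 = m10 XNOR m11 = H XNOR L = L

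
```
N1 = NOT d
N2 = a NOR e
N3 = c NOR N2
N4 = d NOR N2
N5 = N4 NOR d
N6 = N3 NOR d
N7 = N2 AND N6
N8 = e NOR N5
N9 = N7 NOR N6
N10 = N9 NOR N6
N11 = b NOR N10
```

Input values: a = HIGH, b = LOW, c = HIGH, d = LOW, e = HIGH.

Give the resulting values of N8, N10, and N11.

N8 = LOW  N10 = LOW  N11 = HIGH

N2 = a NOR e = HIGH NOR HIGH = LOW
N3 = c NOR N2 = HIGH NOR LOW = LOW
N4 = d NOR N2 = LOW NOR LOW = HIGH
N5 = N4 NOR d = HIGH NOR LOW = LOW
N6 = N3 NOR d = LOW NOR LOW = HIGH
N7 = N2 AND N6 = LOW AND HIGH = LOW
N8 = e NOR N5 = HIGH NOR LOW = LOW
N9 = N7 NOR N6 = LOW NOR HIGH = LOW
N10 = N9 NOR N6 = LOW NOR HIGH = LOW
N11 = b NOR N10 = LOW NOR LOW = HIGH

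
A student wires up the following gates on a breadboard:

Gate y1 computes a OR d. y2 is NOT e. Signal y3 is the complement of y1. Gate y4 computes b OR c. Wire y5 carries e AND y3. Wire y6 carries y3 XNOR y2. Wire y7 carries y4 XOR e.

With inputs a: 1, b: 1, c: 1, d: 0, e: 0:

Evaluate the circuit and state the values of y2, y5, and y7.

y2 = 1  y5 = 0  y7 = 1

y1 = a OR d = 1 OR 0 = 1
y2 = NOT e = NOT 0 = 1
y3 = NOT y1 = NOT 1 = 0
y4 = b OR c = 1 OR 1 = 1
y5 = e AND y3 = 0 AND 0 = 0
y7 = y4 XOR e = 1 XOR 0 = 1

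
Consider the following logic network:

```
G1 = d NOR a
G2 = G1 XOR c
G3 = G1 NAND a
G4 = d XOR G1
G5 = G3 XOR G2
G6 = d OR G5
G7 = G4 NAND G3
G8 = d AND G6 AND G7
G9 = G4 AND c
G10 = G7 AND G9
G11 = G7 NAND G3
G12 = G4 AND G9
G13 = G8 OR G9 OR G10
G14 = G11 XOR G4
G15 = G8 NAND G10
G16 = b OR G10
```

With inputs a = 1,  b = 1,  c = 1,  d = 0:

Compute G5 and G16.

G1 = d NOR a = 0 NOR 1 = 0
G2 = G1 XOR c = 0 XOR 1 = 1
G3 = G1 NAND a = 0 NAND 1 = 1
G4 = d XOR G1 = 0 XOR 0 = 0
G5 = G3 XOR G2 = 1 XOR 1 = 0
G7 = G4 NAND G3 = 0 NAND 1 = 1
G9 = G4 AND c = 0 AND 1 = 0
G10 = G7 AND G9 = 1 AND 0 = 0
G16 = b OR G10 = 1 OR 0 = 1

G5 = 0; G16 = 1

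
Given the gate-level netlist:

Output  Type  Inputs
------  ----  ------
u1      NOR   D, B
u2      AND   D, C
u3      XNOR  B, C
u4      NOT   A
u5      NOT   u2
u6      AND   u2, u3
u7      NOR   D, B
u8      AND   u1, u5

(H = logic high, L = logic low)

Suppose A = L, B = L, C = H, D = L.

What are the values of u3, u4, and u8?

u1 = D NOR B = L NOR L = H
u2 = D AND C = L AND H = L
u3 = B XNOR C = L XNOR H = L
u4 = NOT A = NOT L = H
u5 = NOT u2 = NOT L = H
u8 = u1 AND u5 = H AND H = H

u3 = L  u4 = H  u8 = H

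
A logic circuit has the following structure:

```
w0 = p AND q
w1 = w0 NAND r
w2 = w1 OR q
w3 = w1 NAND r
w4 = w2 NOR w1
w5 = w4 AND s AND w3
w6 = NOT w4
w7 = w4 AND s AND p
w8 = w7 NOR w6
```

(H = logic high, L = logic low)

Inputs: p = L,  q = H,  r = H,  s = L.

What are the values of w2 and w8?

w0 = p AND q = L AND H = L
w1 = w0 NAND r = L NAND H = H
w2 = w1 OR q = H OR H = H
w4 = w2 NOR w1 = H NOR H = L
w6 = NOT w4 = NOT L = H
w7 = w4 AND s AND p = L AND L AND L = L
w8 = w7 NOR w6 = L NOR H = L

w2 = H, w8 = L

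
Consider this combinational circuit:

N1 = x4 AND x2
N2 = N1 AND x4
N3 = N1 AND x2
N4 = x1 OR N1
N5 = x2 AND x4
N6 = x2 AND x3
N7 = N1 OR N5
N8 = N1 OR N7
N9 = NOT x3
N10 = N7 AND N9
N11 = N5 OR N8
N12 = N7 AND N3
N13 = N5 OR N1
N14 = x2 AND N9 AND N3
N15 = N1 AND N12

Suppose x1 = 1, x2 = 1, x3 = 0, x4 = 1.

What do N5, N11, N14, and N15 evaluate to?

N1 = x4 AND x2 = 1 AND 1 = 1
N3 = N1 AND x2 = 1 AND 1 = 1
N5 = x2 AND x4 = 1 AND 1 = 1
N7 = N1 OR N5 = 1 OR 1 = 1
N8 = N1 OR N7 = 1 OR 1 = 1
N9 = NOT x3 = NOT 0 = 1
N11 = N5 OR N8 = 1 OR 1 = 1
N12 = N7 AND N3 = 1 AND 1 = 1
N14 = x2 AND N9 AND N3 = 1 AND 1 AND 1 = 1
N15 = N1 AND N12 = 1 AND 1 = 1

N5 = 1, N11 = 1, N14 = 1, N15 = 1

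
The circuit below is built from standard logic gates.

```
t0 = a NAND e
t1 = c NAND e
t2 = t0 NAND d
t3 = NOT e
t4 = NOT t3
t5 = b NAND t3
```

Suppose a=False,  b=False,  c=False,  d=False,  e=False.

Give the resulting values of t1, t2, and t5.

t1 = True  t2 = True  t5 = True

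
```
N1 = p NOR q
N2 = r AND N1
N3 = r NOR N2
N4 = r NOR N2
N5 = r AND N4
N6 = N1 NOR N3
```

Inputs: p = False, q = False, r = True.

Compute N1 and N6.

N1 = True, N6 = False

N1 = p NOR q = False NOR False = True
N2 = r AND N1 = True AND True = True
N3 = r NOR N2 = True NOR True = False
N6 = N1 NOR N3 = True NOR False = False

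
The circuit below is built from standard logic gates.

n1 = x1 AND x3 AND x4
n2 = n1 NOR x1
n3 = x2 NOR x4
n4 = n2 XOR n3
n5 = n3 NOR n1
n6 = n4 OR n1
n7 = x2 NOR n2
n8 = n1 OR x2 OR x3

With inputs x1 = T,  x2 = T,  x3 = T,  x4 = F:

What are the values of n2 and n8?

n1 = x1 AND x3 AND x4 = T AND T AND F = F
n2 = n1 NOR x1 = F NOR T = F
n8 = n1 OR x2 OR x3 = F OR T OR T = T

n2 = F  n8 = T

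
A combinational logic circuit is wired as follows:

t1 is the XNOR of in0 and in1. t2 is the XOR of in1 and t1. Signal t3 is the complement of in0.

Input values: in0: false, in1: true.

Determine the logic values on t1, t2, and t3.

t1 = in0 XNOR in1 = false XNOR true = false
t2 = in1 XOR t1 = true XOR false = true
t3 = NOT in0 = NOT false = true

t1 = false  t2 = true  t3 = true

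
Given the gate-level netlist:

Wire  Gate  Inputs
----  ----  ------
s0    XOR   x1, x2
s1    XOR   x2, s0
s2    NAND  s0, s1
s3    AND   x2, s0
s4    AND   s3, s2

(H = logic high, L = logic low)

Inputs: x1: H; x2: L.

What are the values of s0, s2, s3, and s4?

s0 = H, s2 = L, s3 = L, s4 = L

s0 = x1 XOR x2 = H XOR L = H
s1 = x2 XOR s0 = L XOR H = H
s2 = s0 NAND s1 = H NAND H = L
s3 = x2 AND s0 = L AND H = L
s4 = s3 AND s2 = L AND L = L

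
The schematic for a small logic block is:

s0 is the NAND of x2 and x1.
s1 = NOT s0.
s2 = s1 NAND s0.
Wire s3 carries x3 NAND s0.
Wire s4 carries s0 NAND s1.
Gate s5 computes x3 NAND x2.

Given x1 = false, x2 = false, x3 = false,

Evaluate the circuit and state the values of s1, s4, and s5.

s1 = false, s4 = true, s5 = true

s0 = x2 NAND x1 = false NAND false = true
s1 = NOT s0 = NOT true = false
s4 = s0 NAND s1 = true NAND false = true
s5 = x3 NAND x2 = false NAND false = true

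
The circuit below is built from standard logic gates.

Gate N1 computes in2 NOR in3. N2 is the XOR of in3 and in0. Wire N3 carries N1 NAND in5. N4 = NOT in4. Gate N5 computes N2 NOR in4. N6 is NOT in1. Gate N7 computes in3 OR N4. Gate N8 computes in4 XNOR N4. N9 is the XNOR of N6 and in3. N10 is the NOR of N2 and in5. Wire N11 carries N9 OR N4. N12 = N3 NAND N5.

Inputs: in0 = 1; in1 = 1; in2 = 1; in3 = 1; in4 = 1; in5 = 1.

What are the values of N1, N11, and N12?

N1 = in2 NOR in3 = 1 NOR 1 = 0
N2 = in3 XOR in0 = 1 XOR 1 = 0
N3 = N1 NAND in5 = 0 NAND 1 = 1
N4 = NOT in4 = NOT 1 = 0
N5 = N2 NOR in4 = 0 NOR 1 = 0
N6 = NOT in1 = NOT 1 = 0
N9 = N6 XNOR in3 = 0 XNOR 1 = 0
N11 = N9 OR N4 = 0 OR 0 = 0
N12 = N3 NAND N5 = 1 NAND 0 = 1

N1 = 0, N11 = 0, N12 = 1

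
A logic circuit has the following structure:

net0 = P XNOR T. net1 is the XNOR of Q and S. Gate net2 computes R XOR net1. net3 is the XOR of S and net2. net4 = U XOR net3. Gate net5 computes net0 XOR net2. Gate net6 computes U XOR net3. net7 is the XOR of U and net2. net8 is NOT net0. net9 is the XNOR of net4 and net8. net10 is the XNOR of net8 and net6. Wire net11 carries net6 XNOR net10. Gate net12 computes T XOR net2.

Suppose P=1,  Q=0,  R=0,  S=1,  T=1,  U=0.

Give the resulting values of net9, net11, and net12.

net0 = P XNOR T = 1 XNOR 1 = 1
net1 = Q XNOR S = 0 XNOR 1 = 0
net2 = R XOR net1 = 0 XOR 0 = 0
net3 = S XOR net2 = 1 XOR 0 = 1
net4 = U XOR net3 = 0 XOR 1 = 1
net6 = U XOR net3 = 0 XOR 1 = 1
net8 = NOT net0 = NOT 1 = 0
net9 = net4 XNOR net8 = 1 XNOR 0 = 0
net10 = net8 XNOR net6 = 0 XNOR 1 = 0
net11 = net6 XNOR net10 = 1 XNOR 0 = 0
net12 = T XOR net2 = 1 XOR 0 = 1

net9 = 0; net11 = 0; net12 = 1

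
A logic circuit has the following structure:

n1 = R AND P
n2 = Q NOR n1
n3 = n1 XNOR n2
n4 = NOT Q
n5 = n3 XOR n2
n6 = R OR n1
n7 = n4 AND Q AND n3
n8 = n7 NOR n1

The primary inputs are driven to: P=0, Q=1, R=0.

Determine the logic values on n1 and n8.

n1 = 0, n8 = 1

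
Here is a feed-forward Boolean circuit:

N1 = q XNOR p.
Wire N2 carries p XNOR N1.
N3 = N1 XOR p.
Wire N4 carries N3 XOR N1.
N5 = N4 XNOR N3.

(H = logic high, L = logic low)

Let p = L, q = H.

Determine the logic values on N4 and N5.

N1 = q XNOR p = H XNOR L = L
N3 = N1 XOR p = L XOR L = L
N4 = N3 XOR N1 = L XOR L = L
N5 = N4 XNOR N3 = L XNOR L = H

N4 = L, N5 = H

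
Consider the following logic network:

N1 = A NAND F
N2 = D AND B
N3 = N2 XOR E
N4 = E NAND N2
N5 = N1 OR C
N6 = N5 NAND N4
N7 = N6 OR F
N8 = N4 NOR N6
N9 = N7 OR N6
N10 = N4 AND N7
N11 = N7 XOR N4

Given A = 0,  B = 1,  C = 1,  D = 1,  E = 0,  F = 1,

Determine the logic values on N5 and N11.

N5 = 1, N11 = 0

N1 = A NAND F = 0 NAND 1 = 1
N2 = D AND B = 1 AND 1 = 1
N4 = E NAND N2 = 0 NAND 1 = 1
N5 = N1 OR C = 1 OR 1 = 1
N6 = N5 NAND N4 = 1 NAND 1 = 0
N7 = N6 OR F = 0 OR 1 = 1
N11 = N7 XOR N4 = 1 XOR 1 = 0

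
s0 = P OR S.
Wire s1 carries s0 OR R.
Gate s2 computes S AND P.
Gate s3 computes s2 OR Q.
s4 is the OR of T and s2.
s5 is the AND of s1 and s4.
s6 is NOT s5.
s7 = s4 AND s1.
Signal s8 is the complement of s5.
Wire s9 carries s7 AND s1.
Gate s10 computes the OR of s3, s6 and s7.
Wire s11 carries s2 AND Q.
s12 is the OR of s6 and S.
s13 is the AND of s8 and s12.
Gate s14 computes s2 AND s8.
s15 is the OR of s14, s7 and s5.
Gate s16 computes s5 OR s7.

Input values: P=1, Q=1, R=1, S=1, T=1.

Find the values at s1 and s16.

s1 = 1, s16 = 1

s0 = P OR S = 1 OR 1 = 1
s1 = s0 OR R = 1 OR 1 = 1
s2 = S AND P = 1 AND 1 = 1
s4 = T OR s2 = 1 OR 1 = 1
s5 = s1 AND s4 = 1 AND 1 = 1
s7 = s4 AND s1 = 1 AND 1 = 1
s16 = s5 OR s7 = 1 OR 1 = 1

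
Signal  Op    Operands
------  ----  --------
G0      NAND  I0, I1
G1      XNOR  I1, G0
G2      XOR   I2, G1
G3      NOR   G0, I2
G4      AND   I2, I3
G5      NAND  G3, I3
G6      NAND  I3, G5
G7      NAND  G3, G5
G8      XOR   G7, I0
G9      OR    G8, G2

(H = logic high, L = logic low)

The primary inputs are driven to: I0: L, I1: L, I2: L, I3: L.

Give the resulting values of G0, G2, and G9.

G0 = H; G2 = L; G9 = H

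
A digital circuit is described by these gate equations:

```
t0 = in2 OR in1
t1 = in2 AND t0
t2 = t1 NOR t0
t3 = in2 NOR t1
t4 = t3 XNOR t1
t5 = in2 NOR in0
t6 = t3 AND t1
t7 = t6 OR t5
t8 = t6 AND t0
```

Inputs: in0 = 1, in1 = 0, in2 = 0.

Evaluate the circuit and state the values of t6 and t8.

t6 = 0, t8 = 0

t0 = in2 OR in1 = 0 OR 0 = 0
t1 = in2 AND t0 = 0 AND 0 = 0
t3 = in2 NOR t1 = 0 NOR 0 = 1
t6 = t3 AND t1 = 1 AND 0 = 0
t8 = t6 AND t0 = 0 AND 0 = 0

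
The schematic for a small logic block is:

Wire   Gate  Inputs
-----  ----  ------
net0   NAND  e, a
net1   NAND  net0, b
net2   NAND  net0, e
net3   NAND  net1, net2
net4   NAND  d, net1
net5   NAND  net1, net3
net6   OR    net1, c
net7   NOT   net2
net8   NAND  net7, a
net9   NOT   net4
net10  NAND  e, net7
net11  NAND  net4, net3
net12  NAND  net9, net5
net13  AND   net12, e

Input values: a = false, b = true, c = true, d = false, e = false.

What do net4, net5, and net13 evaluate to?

net4 = true, net5 = true, net13 = false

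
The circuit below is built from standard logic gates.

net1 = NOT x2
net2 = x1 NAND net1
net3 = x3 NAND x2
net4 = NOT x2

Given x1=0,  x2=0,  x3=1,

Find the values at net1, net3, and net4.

net1 = 1, net3 = 1, net4 = 1

net1 = NOT x2 = NOT 0 = 1
net3 = x3 NAND x2 = 1 NAND 0 = 1
net4 = NOT x2 = NOT 0 = 1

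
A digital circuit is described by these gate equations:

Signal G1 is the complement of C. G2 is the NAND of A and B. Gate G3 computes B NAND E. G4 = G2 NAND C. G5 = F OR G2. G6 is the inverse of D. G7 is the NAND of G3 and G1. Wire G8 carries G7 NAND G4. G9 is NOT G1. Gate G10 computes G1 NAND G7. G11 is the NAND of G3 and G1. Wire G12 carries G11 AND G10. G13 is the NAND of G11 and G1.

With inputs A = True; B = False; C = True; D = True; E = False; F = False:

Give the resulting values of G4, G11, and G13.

G1 = NOT C = NOT True = False
G2 = A NAND B = True NAND False = True
G3 = B NAND E = False NAND False = True
G4 = G2 NAND C = True NAND True = False
G11 = G3 NAND G1 = True NAND False = True
G13 = G11 NAND G1 = True NAND False = True

G4 = False  G11 = True  G13 = True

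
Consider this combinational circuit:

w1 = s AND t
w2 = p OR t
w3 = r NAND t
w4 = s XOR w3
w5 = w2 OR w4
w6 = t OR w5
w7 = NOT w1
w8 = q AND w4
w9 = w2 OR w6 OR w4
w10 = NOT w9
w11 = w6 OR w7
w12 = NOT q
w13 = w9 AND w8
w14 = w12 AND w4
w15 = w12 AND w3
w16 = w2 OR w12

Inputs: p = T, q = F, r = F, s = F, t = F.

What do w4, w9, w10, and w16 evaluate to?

w2 = p OR t = T OR F = T
w3 = r NAND t = F NAND F = T
w4 = s XOR w3 = F XOR T = T
w5 = w2 OR w4 = T OR T = T
w6 = t OR w5 = F OR T = T
w9 = w2 OR w6 OR w4 = T OR T OR T = T
w10 = NOT w9 = NOT T = F
w12 = NOT q = NOT F = T
w16 = w2 OR w12 = T OR T = T

w4 = T, w9 = T, w10 = F, w16 = T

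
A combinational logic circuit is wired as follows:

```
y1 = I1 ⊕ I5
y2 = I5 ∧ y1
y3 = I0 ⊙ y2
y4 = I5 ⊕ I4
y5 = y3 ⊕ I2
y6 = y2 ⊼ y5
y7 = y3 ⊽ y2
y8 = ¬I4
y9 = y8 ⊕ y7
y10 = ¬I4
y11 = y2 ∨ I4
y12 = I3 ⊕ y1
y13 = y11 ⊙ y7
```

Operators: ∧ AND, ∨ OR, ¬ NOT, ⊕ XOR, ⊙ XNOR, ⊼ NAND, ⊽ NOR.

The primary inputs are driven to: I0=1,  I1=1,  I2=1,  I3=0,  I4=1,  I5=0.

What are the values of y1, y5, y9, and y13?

y1 = I1 XOR I5 = 1 XOR 0 = 1
y2 = I5 AND y1 = 0 AND 1 = 0
y3 = I0 XNOR y2 = 1 XNOR 0 = 0
y5 = y3 XOR I2 = 0 XOR 1 = 1
y7 = y3 NOR y2 = 0 NOR 0 = 1
y8 = NOT I4 = NOT 1 = 0
y9 = y8 XOR y7 = 0 XOR 1 = 1
y11 = y2 OR I4 = 0 OR 1 = 1
y13 = y11 XNOR y7 = 1 XNOR 1 = 1

y1 = 1  y5 = 1  y9 = 1  y13 = 1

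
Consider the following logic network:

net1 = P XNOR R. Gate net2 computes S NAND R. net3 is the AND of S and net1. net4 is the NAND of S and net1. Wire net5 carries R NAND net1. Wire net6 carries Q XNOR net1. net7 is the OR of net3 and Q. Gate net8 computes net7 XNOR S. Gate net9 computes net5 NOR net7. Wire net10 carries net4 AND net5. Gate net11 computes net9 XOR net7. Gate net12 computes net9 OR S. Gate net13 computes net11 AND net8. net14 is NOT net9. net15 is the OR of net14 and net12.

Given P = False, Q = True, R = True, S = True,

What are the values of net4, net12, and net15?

net4 = True; net12 = True; net15 = True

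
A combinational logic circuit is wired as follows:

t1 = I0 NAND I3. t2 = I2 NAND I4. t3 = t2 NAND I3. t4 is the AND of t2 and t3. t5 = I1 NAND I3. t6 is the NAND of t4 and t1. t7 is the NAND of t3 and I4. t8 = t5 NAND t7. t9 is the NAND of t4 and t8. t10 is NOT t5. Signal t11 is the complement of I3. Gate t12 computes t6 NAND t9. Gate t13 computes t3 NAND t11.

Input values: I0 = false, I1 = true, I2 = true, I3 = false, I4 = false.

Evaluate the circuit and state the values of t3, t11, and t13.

t3 = true, t11 = true, t13 = false

t2 = I2 NAND I4 = true NAND false = true
t3 = t2 NAND I3 = true NAND false = true
t11 = NOT I3 = NOT false = true
t13 = t3 NAND t11 = true NAND true = false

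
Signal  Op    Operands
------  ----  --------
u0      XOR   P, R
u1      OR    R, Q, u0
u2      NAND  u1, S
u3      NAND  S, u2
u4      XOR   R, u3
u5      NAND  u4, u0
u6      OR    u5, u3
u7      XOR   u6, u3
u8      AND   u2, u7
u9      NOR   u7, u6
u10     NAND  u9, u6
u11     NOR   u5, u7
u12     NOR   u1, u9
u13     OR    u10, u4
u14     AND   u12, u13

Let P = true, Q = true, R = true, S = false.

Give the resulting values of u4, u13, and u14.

u4 = false, u13 = true, u14 = false

u0 = P XOR R = true XOR true = false
u1 = R OR Q OR u0 = true OR true OR false = true
u2 = u1 NAND S = true NAND false = true
u3 = S NAND u2 = false NAND true = true
u4 = R XOR u3 = true XOR true = false
u5 = u4 NAND u0 = false NAND false = true
u6 = u5 OR u3 = true OR true = true
u7 = u6 XOR u3 = true XOR true = false
u9 = u7 NOR u6 = false NOR true = false
u10 = u9 NAND u6 = false NAND true = true
u12 = u1 NOR u9 = true NOR false = false
u13 = u10 OR u4 = true OR false = true
u14 = u12 AND u13 = false AND true = false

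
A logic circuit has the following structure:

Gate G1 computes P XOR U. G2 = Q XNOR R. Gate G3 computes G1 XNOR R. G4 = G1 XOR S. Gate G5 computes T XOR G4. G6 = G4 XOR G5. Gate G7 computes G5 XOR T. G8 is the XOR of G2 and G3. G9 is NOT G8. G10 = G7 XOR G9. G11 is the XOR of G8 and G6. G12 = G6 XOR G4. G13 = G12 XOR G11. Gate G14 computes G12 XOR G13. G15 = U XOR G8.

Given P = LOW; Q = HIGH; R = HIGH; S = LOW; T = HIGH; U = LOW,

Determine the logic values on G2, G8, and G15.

G2 = HIGH  G8 = HIGH  G15 = HIGH

G1 = P XOR U = LOW XOR LOW = LOW
G2 = Q XNOR R = HIGH XNOR HIGH = HIGH
G3 = G1 XNOR R = LOW XNOR HIGH = LOW
G8 = G2 XOR G3 = HIGH XOR LOW = HIGH
G15 = U XOR G8 = LOW XOR HIGH = HIGH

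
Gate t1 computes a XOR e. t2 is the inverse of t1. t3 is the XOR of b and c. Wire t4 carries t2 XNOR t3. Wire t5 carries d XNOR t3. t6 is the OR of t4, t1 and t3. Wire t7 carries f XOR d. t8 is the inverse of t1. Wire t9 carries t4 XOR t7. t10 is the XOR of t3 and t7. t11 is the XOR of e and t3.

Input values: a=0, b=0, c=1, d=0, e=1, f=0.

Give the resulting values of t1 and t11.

t1 = 1  t11 = 0

t1 = a XOR e = 0 XOR 1 = 1
t3 = b XOR c = 0 XOR 1 = 1
t11 = e XOR t3 = 1 XOR 1 = 0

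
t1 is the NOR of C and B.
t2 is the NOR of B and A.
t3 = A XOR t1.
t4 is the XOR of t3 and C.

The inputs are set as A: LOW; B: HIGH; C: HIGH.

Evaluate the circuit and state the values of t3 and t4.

t1 = C NOR B = HIGH NOR HIGH = LOW
t3 = A XOR t1 = LOW XOR LOW = LOW
t4 = t3 XOR C = LOW XOR HIGH = HIGH

t3 = LOW; t4 = HIGH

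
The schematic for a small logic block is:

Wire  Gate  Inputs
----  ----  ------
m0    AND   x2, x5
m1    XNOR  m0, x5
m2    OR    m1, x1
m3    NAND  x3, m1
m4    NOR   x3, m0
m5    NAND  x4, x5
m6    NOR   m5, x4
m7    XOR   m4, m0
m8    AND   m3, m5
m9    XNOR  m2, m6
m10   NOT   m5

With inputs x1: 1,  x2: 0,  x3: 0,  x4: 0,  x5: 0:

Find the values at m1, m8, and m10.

m1 = 1, m8 = 1, m10 = 0

m0 = x2 AND x5 = 0 AND 0 = 0
m1 = m0 XNOR x5 = 0 XNOR 0 = 1
m3 = x3 NAND m1 = 0 NAND 1 = 1
m5 = x4 NAND x5 = 0 NAND 0 = 1
m8 = m3 AND m5 = 1 AND 1 = 1
m10 = NOT m5 = NOT 1 = 0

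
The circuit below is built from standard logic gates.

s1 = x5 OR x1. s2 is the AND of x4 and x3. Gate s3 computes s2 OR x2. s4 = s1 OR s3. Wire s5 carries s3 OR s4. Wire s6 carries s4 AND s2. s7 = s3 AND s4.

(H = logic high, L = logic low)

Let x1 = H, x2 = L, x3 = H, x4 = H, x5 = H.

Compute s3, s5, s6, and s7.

s3 = H, s5 = H, s6 = H, s7 = H

s1 = x5 OR x1 = H OR H = H
s2 = x4 AND x3 = H AND H = H
s3 = s2 OR x2 = H OR L = H
s4 = s1 OR s3 = H OR H = H
s5 = s3 OR s4 = H OR H = H
s6 = s4 AND s2 = H AND H = H
s7 = s3 AND s4 = H AND H = H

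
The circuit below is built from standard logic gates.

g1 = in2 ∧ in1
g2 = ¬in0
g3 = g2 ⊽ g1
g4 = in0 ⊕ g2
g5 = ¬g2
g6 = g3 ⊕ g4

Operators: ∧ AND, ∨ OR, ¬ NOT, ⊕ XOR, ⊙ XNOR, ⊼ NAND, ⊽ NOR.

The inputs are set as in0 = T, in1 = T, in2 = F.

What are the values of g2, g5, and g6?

g1 = in2 AND in1 = F AND T = F
g2 = NOT in0 = NOT T = F
g3 = g2 NOR g1 = F NOR F = T
g4 = in0 XOR g2 = T XOR F = T
g5 = NOT g2 = NOT F = T
g6 = g3 XOR g4 = T XOR T = F

g2 = F, g5 = T, g6 = F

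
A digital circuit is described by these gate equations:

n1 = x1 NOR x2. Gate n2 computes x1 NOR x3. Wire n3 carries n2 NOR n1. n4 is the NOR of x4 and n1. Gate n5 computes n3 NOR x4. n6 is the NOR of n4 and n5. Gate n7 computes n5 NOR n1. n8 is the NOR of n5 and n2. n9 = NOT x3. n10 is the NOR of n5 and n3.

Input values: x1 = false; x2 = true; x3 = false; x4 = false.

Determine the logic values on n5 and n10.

n5 = true  n10 = false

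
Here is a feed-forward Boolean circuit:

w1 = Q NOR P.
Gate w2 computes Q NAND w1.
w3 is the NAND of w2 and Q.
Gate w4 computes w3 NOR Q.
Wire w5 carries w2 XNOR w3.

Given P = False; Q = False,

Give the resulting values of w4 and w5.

w4 = False  w5 = True

w1 = Q NOR P = False NOR False = True
w2 = Q NAND w1 = False NAND True = True
w3 = w2 NAND Q = True NAND False = True
w4 = w3 NOR Q = True NOR False = False
w5 = w2 XNOR w3 = True XNOR True = True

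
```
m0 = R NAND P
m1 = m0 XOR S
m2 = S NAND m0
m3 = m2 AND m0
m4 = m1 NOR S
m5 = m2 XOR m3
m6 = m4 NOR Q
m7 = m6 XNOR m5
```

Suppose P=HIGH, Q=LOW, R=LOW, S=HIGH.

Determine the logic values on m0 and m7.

m0 = R NAND P = LOW NAND HIGH = HIGH
m1 = m0 XOR S = HIGH XOR HIGH = LOW
m2 = S NAND m0 = HIGH NAND HIGH = LOW
m3 = m2 AND m0 = LOW AND HIGH = LOW
m4 = m1 NOR S = LOW NOR HIGH = LOW
m5 = m2 XOR m3 = LOW XOR LOW = LOW
m6 = m4 NOR Q = LOW NOR LOW = HIGH
m7 = m6 XNOR m5 = HIGH XNOR LOW = LOW

m0 = HIGH, m7 = LOW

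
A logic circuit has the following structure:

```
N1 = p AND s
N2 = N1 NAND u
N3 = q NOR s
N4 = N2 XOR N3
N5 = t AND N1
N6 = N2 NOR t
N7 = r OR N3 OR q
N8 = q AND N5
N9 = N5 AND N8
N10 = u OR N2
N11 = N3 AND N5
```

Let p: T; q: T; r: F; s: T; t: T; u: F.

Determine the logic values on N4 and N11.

N4 = T; N11 = F

N1 = p AND s = T AND T = T
N2 = N1 NAND u = T NAND F = T
N3 = q NOR s = T NOR T = F
N4 = N2 XOR N3 = T XOR F = T
N5 = t AND N1 = T AND T = T
N11 = N3 AND N5 = F AND T = F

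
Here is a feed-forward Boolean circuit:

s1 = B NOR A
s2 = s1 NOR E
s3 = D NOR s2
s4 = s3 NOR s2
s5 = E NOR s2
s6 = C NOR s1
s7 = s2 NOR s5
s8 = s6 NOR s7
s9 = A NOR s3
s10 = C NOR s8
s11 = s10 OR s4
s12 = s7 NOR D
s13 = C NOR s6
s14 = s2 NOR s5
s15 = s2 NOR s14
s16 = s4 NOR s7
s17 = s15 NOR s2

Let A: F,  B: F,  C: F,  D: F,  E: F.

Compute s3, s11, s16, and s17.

s3 = T, s11 = F, s16 = T, s17 = F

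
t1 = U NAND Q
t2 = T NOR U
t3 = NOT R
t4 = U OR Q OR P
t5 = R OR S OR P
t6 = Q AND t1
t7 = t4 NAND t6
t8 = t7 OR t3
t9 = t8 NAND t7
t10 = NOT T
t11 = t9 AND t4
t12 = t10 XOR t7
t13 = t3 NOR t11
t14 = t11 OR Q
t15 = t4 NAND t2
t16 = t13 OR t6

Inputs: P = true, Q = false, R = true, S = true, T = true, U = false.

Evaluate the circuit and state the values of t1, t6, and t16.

t1 = true, t6 = false, t16 = true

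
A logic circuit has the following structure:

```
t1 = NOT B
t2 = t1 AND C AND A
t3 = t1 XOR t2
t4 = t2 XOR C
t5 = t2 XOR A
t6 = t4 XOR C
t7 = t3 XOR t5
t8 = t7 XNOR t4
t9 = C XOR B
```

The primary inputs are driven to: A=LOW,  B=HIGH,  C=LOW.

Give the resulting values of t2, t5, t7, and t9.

t1 = NOT B = NOT HIGH = LOW
t2 = t1 AND C AND A = LOW AND LOW AND LOW = LOW
t3 = t1 XOR t2 = LOW XOR LOW = LOW
t5 = t2 XOR A = LOW XOR LOW = LOW
t7 = t3 XOR t5 = LOW XOR LOW = LOW
t9 = C XOR B = LOW XOR HIGH = HIGH

t2 = LOW, t5 = LOW, t7 = LOW, t9 = HIGH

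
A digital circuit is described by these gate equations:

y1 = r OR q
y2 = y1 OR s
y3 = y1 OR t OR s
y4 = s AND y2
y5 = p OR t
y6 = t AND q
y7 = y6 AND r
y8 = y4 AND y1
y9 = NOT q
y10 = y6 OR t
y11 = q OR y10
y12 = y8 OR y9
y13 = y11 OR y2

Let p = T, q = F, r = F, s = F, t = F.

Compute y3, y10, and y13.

y3 = F, y10 = F, y13 = F

y1 = r OR q = F OR F = F
y2 = y1 OR s = F OR F = F
y3 = y1 OR t OR s = F OR F OR F = F
y6 = t AND q = F AND F = F
y10 = y6 OR t = F OR F = F
y11 = q OR y10 = F OR F = F
y13 = y11 OR y2 = F OR F = F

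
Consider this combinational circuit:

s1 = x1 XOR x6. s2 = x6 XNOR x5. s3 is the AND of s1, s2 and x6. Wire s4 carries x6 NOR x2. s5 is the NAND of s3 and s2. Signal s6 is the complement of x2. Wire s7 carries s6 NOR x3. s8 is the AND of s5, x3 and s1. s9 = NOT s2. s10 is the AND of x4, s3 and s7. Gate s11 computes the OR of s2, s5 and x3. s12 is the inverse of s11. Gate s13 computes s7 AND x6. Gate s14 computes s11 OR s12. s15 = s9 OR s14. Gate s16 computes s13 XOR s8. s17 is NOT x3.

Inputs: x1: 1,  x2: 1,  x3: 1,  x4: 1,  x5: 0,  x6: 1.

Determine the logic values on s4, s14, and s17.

s1 = x1 XOR x6 = 1 XOR 1 = 0
s2 = x6 XNOR x5 = 1 XNOR 0 = 0
s3 = s1 AND s2 AND x6 = 0 AND 0 AND 1 = 0
s4 = x6 NOR x2 = 1 NOR 1 = 0
s5 = s3 NAND s2 = 0 NAND 0 = 1
s11 = s2 OR s5 OR x3 = 0 OR 1 OR 1 = 1
s12 = NOT s11 = NOT 1 = 0
s14 = s11 OR s12 = 1 OR 0 = 1
s17 = NOT x3 = NOT 1 = 0

s4 = 0, s14 = 1, s17 = 0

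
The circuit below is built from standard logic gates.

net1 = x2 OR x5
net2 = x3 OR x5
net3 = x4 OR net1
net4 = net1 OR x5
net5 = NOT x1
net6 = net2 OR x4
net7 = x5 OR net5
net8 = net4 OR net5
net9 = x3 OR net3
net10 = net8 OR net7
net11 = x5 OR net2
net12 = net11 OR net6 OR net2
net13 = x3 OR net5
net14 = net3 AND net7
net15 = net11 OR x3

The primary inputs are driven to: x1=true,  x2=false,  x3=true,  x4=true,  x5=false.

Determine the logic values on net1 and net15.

net1 = x2 OR x5 = false OR false = false
net2 = x3 OR x5 = true OR false = true
net11 = x5 OR net2 = false OR true = true
net15 = net11 OR x3 = true OR true = true

net1 = false, net15 = true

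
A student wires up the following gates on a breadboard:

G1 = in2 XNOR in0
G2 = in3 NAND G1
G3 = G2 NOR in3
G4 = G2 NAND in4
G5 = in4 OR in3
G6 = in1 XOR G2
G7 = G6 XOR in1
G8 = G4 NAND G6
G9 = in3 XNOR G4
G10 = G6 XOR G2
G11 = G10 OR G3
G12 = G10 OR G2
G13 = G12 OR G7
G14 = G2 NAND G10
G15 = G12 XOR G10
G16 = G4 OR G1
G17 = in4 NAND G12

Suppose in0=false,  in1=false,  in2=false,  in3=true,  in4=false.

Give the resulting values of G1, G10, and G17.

G1 = true  G10 = false  G17 = true

G1 = in2 XNOR in0 = false XNOR false = true
G2 = in3 NAND G1 = true NAND true = false
G6 = in1 XOR G2 = false XOR false = false
G10 = G6 XOR G2 = false XOR false = false
G12 = G10 OR G2 = false OR false = false
G17 = in4 NAND G12 = false NAND false = true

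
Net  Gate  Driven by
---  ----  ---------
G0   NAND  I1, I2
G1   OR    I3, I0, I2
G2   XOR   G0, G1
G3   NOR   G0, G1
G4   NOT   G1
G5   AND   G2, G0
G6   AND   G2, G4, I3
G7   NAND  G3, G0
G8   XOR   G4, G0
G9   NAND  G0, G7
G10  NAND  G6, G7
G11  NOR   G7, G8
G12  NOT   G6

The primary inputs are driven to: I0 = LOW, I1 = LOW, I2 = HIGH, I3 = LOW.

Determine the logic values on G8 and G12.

G8 = HIGH, G12 = HIGH

G0 = I1 NAND I2 = LOW NAND HIGH = HIGH
G1 = I3 OR I0 OR I2 = LOW OR LOW OR HIGH = HIGH
G2 = G0 XOR G1 = HIGH XOR HIGH = LOW
G4 = NOT G1 = NOT HIGH = LOW
G6 = G2 AND G4 AND I3 = LOW AND LOW AND LOW = LOW
G8 = G4 XOR G0 = LOW XOR HIGH = HIGH
G12 = NOT G6 = NOT LOW = HIGH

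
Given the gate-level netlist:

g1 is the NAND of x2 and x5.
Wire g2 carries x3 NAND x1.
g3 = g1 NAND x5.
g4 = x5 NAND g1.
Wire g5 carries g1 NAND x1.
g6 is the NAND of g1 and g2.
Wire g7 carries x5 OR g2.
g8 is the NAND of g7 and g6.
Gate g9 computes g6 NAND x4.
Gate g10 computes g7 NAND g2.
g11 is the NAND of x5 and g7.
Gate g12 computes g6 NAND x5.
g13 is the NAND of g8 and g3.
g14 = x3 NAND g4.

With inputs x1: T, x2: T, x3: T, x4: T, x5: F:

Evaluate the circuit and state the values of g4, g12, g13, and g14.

g4 = T; g12 = T; g13 = F; g14 = F

g1 = x2 NAND x5 = T NAND F = T
g2 = x3 NAND x1 = T NAND T = F
g3 = g1 NAND x5 = T NAND F = T
g4 = x5 NAND g1 = F NAND T = T
g6 = g1 NAND g2 = T NAND F = T
g7 = x5 OR g2 = F OR F = F
g8 = g7 NAND g6 = F NAND T = T
g12 = g6 NAND x5 = T NAND F = T
g13 = g8 NAND g3 = T NAND T = F
g14 = x3 NAND g4 = T NAND T = F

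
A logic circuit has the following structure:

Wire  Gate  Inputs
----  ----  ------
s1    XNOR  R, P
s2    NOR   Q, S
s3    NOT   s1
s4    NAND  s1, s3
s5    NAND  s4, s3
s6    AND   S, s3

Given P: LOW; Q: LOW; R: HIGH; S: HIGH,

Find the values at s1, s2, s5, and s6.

s1 = LOW  s2 = LOW  s5 = LOW  s6 = HIGH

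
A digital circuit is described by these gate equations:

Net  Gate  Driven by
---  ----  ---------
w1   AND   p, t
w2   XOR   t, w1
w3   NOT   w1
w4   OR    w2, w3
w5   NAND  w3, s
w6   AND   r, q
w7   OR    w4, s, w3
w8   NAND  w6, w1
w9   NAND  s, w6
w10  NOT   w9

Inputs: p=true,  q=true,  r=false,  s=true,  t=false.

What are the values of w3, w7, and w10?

w3 = true  w7 = true  w10 = false

w1 = p AND t = true AND false = false
w2 = t XOR w1 = false XOR false = false
w3 = NOT w1 = NOT false = true
w4 = w2 OR w3 = false OR true = true
w6 = r AND q = false AND true = false
w7 = w4 OR s OR w3 = true OR true OR true = true
w9 = s NAND w6 = true NAND false = true
w10 = NOT w9 = NOT true = false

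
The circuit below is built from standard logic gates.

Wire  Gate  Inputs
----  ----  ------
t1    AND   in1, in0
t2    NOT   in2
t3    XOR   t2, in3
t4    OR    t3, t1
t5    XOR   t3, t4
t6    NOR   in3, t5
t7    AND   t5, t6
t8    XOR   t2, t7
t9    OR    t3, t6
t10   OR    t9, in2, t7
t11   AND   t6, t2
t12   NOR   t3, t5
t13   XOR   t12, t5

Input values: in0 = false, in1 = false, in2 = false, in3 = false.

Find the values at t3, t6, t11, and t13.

t1 = in1 AND in0 = false AND false = false
t2 = NOT in2 = NOT false = true
t3 = t2 XOR in3 = true XOR false = true
t4 = t3 OR t1 = true OR false = true
t5 = t3 XOR t4 = true XOR true = false
t6 = in3 NOR t5 = false NOR false = true
t11 = t6 AND t2 = true AND true = true
t12 = t3 NOR t5 = true NOR false = false
t13 = t12 XOR t5 = false XOR false = false

t3 = true, t6 = true, t11 = true, t13 = false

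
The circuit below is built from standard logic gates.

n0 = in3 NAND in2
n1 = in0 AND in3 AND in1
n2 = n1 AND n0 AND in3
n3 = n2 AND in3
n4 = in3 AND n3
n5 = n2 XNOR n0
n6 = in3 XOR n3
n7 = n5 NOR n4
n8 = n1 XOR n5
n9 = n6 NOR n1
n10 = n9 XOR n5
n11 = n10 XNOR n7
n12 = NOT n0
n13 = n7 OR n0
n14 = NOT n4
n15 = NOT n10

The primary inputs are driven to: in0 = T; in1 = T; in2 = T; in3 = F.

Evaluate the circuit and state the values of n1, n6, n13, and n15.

n1 = F, n6 = F, n13 = T, n15 = F

n0 = in3 NAND in2 = F NAND T = T
n1 = in0 AND in3 AND in1 = T AND F AND T = F
n2 = n1 AND n0 AND in3 = F AND T AND F = F
n3 = n2 AND in3 = F AND F = F
n4 = in3 AND n3 = F AND F = F
n5 = n2 XNOR n0 = F XNOR T = F
n6 = in3 XOR n3 = F XOR F = F
n7 = n5 NOR n4 = F NOR F = T
n9 = n6 NOR n1 = F NOR F = T
n10 = n9 XOR n5 = T XOR F = T
n13 = n7 OR n0 = T OR T = T
n15 = NOT n10 = NOT T = F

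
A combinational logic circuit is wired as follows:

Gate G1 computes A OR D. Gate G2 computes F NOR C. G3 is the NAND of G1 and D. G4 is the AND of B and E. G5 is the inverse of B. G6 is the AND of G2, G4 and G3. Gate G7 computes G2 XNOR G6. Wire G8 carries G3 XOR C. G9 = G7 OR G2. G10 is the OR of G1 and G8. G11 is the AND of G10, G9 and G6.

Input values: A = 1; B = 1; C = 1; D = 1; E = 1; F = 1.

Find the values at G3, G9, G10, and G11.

G3 = 0  G9 = 1  G10 = 1  G11 = 0

G1 = A OR D = 1 OR 1 = 1
G2 = F NOR C = 1 NOR 1 = 0
G3 = G1 NAND D = 1 NAND 1 = 0
G4 = B AND E = 1 AND 1 = 1
G6 = G2 AND G4 AND G3 = 0 AND 1 AND 0 = 0
G7 = G2 XNOR G6 = 0 XNOR 0 = 1
G8 = G3 XOR C = 0 XOR 1 = 1
G9 = G7 OR G2 = 1 OR 0 = 1
G10 = G1 OR G8 = 1 OR 1 = 1
G11 = G10 AND G9 AND G6 = 1 AND 1 AND 0 = 0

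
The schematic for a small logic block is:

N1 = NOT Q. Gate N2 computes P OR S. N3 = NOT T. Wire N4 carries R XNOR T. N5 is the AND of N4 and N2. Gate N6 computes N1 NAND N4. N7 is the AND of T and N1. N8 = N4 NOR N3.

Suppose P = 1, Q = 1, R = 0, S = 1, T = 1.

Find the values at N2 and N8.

N2 = 1, N8 = 1

N2 = P OR S = 1 OR 1 = 1
N3 = NOT T = NOT 1 = 0
N4 = R XNOR T = 0 XNOR 1 = 0
N8 = N4 NOR N3 = 0 NOR 0 = 1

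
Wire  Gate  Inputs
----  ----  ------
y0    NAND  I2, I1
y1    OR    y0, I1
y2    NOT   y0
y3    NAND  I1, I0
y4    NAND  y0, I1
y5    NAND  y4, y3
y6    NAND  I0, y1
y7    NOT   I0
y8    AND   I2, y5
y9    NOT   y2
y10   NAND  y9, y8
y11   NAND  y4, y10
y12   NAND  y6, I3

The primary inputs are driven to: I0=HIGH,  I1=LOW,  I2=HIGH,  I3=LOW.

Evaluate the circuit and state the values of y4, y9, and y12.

y4 = HIGH  y9 = HIGH  y12 = HIGH

y0 = I2 NAND I1 = HIGH NAND LOW = HIGH
y1 = y0 OR I1 = HIGH OR LOW = HIGH
y2 = NOT y0 = NOT HIGH = LOW
y4 = y0 NAND I1 = HIGH NAND LOW = HIGH
y6 = I0 NAND y1 = HIGH NAND HIGH = LOW
y9 = NOT y2 = NOT LOW = HIGH
y12 = y6 NAND I3 = LOW NAND LOW = HIGH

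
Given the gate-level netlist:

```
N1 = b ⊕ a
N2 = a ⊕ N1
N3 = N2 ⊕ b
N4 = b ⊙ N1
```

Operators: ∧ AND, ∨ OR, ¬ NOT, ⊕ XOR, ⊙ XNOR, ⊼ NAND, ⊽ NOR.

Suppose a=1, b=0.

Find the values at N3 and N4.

N3 = 0, N4 = 0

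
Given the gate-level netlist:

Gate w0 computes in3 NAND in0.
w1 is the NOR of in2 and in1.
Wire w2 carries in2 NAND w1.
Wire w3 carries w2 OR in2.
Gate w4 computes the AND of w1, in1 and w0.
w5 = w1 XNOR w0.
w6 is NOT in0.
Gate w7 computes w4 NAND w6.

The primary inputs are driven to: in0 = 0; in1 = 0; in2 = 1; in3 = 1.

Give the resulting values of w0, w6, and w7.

w0 = in3 NAND in0 = 1 NAND 0 = 1
w1 = in2 NOR in1 = 1 NOR 0 = 0
w4 = w1 AND in1 AND w0 = 0 AND 0 AND 1 = 0
w6 = NOT in0 = NOT 0 = 1
w7 = w4 NAND w6 = 0 NAND 1 = 1

w0 = 1, w6 = 1, w7 = 1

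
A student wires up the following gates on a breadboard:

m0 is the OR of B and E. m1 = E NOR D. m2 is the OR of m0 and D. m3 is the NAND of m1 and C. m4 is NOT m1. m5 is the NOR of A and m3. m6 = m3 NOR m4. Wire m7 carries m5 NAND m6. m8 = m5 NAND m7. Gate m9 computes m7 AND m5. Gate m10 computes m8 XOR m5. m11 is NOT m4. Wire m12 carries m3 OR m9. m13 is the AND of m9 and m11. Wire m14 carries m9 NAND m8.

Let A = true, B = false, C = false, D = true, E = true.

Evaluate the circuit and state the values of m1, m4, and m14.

m1 = false  m4 = true  m14 = true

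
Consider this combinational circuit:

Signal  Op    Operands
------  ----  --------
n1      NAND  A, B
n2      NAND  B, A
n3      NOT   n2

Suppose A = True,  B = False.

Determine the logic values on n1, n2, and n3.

n1 = True, n2 = True, n3 = False

n1 = A NAND B = True NAND False = True
n2 = B NAND A = False NAND True = True
n3 = NOT n2 = NOT True = False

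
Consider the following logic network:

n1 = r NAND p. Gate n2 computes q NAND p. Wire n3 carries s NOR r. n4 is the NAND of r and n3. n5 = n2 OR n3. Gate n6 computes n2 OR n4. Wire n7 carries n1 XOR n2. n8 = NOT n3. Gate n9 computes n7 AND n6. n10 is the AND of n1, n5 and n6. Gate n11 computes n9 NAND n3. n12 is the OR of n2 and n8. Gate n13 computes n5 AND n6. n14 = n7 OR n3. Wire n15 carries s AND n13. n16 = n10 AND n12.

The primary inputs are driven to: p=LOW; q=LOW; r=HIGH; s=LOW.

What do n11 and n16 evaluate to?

n11 = HIGH, n16 = HIGH

n1 = r NAND p = HIGH NAND LOW = HIGH
n2 = q NAND p = LOW NAND LOW = HIGH
n3 = s NOR r = LOW NOR HIGH = LOW
n4 = r NAND n3 = HIGH NAND LOW = HIGH
n5 = n2 OR n3 = HIGH OR LOW = HIGH
n6 = n2 OR n4 = HIGH OR HIGH = HIGH
n7 = n1 XOR n2 = HIGH XOR HIGH = LOW
n8 = NOT n3 = NOT LOW = HIGH
n9 = n7 AND n6 = LOW AND HIGH = LOW
n10 = n1 AND n5 AND n6 = HIGH AND HIGH AND HIGH = HIGH
n11 = n9 NAND n3 = LOW NAND LOW = HIGH
n12 = n2 OR n8 = HIGH OR HIGH = HIGH
n16 = n10 AND n12 = HIGH AND HIGH = HIGH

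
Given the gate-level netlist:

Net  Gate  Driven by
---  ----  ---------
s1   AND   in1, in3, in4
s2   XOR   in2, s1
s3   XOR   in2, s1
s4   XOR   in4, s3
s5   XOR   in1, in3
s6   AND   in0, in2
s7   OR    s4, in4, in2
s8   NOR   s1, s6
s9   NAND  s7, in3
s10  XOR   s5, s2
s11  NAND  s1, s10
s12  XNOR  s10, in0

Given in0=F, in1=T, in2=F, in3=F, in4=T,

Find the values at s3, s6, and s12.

s3 = F, s6 = F, s12 = F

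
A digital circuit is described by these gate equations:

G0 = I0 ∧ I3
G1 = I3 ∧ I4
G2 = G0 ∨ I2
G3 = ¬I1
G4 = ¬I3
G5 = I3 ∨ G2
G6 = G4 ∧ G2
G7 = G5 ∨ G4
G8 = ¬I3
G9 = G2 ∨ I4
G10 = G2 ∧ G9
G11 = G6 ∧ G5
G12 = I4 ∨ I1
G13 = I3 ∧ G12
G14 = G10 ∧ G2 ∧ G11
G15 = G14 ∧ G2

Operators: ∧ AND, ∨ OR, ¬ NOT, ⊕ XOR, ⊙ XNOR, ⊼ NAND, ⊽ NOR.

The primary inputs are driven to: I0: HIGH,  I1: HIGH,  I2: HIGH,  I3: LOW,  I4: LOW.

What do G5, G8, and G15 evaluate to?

G5 = HIGH  G8 = HIGH  G15 = HIGH

G0 = I0 AND I3 = HIGH AND LOW = LOW
G2 = G0 OR I2 = LOW OR HIGH = HIGH
G4 = NOT I3 = NOT LOW = HIGH
G5 = I3 OR G2 = LOW OR HIGH = HIGH
G6 = G4 AND G2 = HIGH AND HIGH = HIGH
G8 = NOT I3 = NOT LOW = HIGH
G9 = G2 OR I4 = HIGH OR LOW = HIGH
G10 = G2 AND G9 = HIGH AND HIGH = HIGH
G11 = G6 AND G5 = HIGH AND HIGH = HIGH
G14 = G10 AND G2 AND G11 = HIGH AND HIGH AND HIGH = HIGH
G15 = G14 AND G2 = HIGH AND HIGH = HIGH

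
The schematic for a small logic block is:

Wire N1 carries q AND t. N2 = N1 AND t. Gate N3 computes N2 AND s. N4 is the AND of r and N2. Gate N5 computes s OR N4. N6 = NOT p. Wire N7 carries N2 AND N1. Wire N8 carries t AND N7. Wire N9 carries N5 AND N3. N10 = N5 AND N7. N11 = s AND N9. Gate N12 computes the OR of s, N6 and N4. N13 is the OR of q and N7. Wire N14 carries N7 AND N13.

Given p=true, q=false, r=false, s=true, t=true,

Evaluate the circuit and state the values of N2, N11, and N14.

N1 = q AND t = false AND true = false
N2 = N1 AND t = false AND true = false
N3 = N2 AND s = false AND true = false
N4 = r AND N2 = false AND false = false
N5 = s OR N4 = true OR false = true
N7 = N2 AND N1 = false AND false = false
N9 = N5 AND N3 = true AND false = false
N11 = s AND N9 = true AND false = false
N13 = q OR N7 = false OR false = false
N14 = N7 AND N13 = false AND false = false

N2 = false  N11 = false  N14 = false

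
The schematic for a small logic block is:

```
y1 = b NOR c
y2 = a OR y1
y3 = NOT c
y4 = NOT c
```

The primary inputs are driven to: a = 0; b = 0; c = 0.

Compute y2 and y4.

y2 = 1, y4 = 1

y1 = b NOR c = 0 NOR 0 = 1
y2 = a OR y1 = 0 OR 1 = 1
y4 = NOT c = NOT 0 = 1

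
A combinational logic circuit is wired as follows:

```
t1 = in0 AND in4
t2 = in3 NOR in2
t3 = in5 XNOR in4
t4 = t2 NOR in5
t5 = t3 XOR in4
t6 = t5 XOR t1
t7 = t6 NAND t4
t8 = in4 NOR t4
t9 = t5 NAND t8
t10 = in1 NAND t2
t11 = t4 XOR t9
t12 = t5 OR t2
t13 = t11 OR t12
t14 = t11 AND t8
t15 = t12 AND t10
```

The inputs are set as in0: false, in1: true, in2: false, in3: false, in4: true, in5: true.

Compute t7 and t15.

t1 = in0 AND in4 = false AND true = false
t2 = in3 NOR in2 = false NOR false = true
t3 = in5 XNOR in4 = true XNOR true = true
t4 = t2 NOR in5 = true NOR true = false
t5 = t3 XOR in4 = true XOR true = false
t6 = t5 XOR t1 = false XOR false = false
t7 = t6 NAND t4 = false NAND false = true
t10 = in1 NAND t2 = true NAND true = false
t12 = t5 OR t2 = false OR true = true
t15 = t12 AND t10 = true AND false = false

t7 = true, t15 = false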